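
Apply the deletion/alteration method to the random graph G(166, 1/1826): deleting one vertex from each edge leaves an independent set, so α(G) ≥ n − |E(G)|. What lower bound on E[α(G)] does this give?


E[|E(G)|] = C(166, 2)·p = 13695 · (1/1826) = 15/2.
E[α(G)] ≥ n − E[|E(G)|] = 166 − 15/2 = 317/2.
Numerically: ≈ 158.5000.
(This is only a lower bound; the true E[α(G)] may be larger.)

E[α(G)] ≥ 317/2 ≈ 158.5000.


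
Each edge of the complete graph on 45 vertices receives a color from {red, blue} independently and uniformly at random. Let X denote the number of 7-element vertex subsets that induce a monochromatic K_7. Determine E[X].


Let X = Σ_S X_S over the C(45, 7) = 45379620 subsets S of size 7, where X_S = 1 if the K_7 on S is monochromatic.
For a fixed S, the K_7 on S has C(7, 2) = 21 edges. P[all 21 edges red] = (1/2)^21, and likewise for blue, so P[monochromatic] = 2·(1/2)^21 = 2^{1 − 21} = 1/1048576.
By linearity: E[X] = C(45, 7) · 2^{1 − 21} = 45379620 · 1/1048576 = 11344905/262144.
Numerically: E[X] ≈ 43.27738.

E[X] = C(45,7)·2^(1−C(7,2)) = 11344905/262144 ≈ 43.27738.


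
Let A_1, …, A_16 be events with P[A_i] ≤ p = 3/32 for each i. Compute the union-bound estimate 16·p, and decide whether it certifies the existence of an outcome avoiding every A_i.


Union bound: P[∪_{i=1}^{16} A_i] ≤ Σ_i P[A_i] ≤ 16·p = 16·(3/32) = 3/2.
Numerically: 3/2 ≈ 1.5000000.
Is 3/2 < 1? NO.
Since the bound 3/2 is ≥ 1, the union bound is uninformative here; it does NOT by itself certify existence.

16·p = 3/2 ≈ 1.5000000; existence NOT certified by the union bound.


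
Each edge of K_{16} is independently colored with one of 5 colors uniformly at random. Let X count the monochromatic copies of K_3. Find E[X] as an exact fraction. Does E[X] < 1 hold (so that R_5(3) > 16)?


E[X] = C(16, 3) · 5^{1 − 3} = 560 · 5^{−2} = 560/25.
As a reduced fraction: E[X] = 112/5 ≈ 22.400.
Is E[X] < 1? NO.
Since E[X] ≥ 1, the first-moment bound is inconclusive at n = 16; it does NOT by itself certify R_5(3) > 16.

E[X] = 112/5 ≈ 22.400; E[X] ≥ 1; first-moment method inconclusive here.


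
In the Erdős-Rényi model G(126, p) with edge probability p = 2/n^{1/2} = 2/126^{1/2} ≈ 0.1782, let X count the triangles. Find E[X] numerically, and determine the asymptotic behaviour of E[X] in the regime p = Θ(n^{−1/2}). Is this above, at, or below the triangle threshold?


Number of potential triangles: C(126, 3) = 325500.
Each occurs with probability p³ ≈ (0.1782)³ ≈ 5.656323e-03.
By linearity: E[X] = C(126, 3)·p³ ≈ 325500 · 5.656323e-03 ≈ 1841.1330.
Since α = 1/2 < 1, p = c/n^{1/2} ≫ 1/n is above the triangle threshold p ~ 1/n. Asymptotically E[X] ~ (c³/6)·n^{3(1−α)} = (2³/6)·n^{1.5} → ∞; triangles are abundant w.h.p.

E[X] ≈ 1841.1330; in regime p = Θ(1/n^{1/2}) E[X] diverges (above the triangle threshold p ~ 1/n).


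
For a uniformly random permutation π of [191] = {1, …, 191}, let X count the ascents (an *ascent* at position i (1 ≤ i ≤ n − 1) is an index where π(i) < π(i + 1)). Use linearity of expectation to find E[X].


Write X = Σ X_I over i = 1, …, 190, with X_I the indicator of one ascent.
There are 190 indicators.
For each fixed i, the pair (π(i), π(i+1)) is a uniformly random ordered pair of distinct values from {1, …, 191}; by symmetry P[π(i) < π(i+1)] = 1/2.
By linearity: E[X] = 190 · (1/2) = (191 − 1) · (1/2) = 95 ≈ 95.000000.

E[X] = 95 = 95.000000.


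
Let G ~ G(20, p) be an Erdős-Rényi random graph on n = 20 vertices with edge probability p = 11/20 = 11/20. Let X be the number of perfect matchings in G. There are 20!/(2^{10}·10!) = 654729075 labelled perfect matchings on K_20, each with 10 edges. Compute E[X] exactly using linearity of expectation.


K_20 has 20!/(2^{10}·10!) = 654729075 labelled perfect matchings.
For each such perfect matching H, let X_H = 1 if all 10 edges of H are present in G. Then P[X_H = 1] = p^{10} = (11/20)^{10} = 25937424601/10240000000000.
By linearity of expectation: E[X] = Σ_H E[X_H] = 654729075 · p^{10} = 654729075 · 25937424601/10240000000000 = 679279440675798963/409600000000.
Numerically: E[X] ≈ 1.6584e+06.

E[X] = 654729075 · (11/20)^{10} = 679279440675798963/409600000000 ≈ 1.6584e+06.


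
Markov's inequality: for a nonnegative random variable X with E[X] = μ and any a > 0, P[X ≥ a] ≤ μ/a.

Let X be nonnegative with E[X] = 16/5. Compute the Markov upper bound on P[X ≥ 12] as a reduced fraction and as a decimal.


μ = E[X] = 16/5, a = 12.
Markov: P[X ≥ 12] ≤ μ/a = (16/5)/12 = 4/15.
Numerically: ≈ 0.266667.
(Since a = 12 > μ = 3.200000, the bound 4/15 is < 1 and informative.)

P[X ≥ 12] ≤ 4/15 ≈ 0.266667.


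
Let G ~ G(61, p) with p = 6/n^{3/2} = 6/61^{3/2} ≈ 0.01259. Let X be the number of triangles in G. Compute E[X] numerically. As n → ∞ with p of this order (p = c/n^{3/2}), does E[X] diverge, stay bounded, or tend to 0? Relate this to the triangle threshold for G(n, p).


Number of potential triangles: C(61, 3) = 35990.
Each occurs with probability p³ ≈ (0.01259)³ ≈ 1.997420e-06.
By linearity: E[X] = C(61, 3)·p³ ≈ 35990 · 1.997420e-06 ≈ 0.0719.
Since α = 3/2 > 1, p = c/n^{3/2} = o(1/n) is below the triangle threshold p ~ 1/n. Asymptotically E[X] ~ (c³/6)·n^{3(1−α)} = (6³/6)·n^{-1.5} → 0, so by Markov's inequality G has no triangles w.h.p.

E[X] ≈ 0.0719; in regime p = Θ(1/n^{3/2}) E[X] tends to 0 (below the triangle threshold p ~ 1/n).


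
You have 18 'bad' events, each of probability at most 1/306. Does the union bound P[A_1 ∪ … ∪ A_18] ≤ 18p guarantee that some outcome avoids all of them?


Union bound: P[∪_{i=1}^{18} A_i] ≤ Σ_i P[A_i] ≤ 18·p = 18·(1/306) = 1/17.
Numerically: 1/17 ≈ 0.059.
Is 1/17 < 1? YES.
Since P[∪ A_i] ≤ 1/17 < 1, the complement has P[∩ A_i^c] ≥ 1 − 1/17 = 16/17 > 0, so some outcome avoids every A_i.

18·p = 1/17 ≈ 0.059; existence CERTIFIED by the union bound.


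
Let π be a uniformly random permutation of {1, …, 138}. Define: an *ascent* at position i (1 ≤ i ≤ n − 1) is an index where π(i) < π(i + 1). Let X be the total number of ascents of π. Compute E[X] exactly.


Write X = Σ X_I over i = 1, …, 137, with X_I the indicator of one ascent.
There are 137 indicators.
For each fixed i, the pair (π(i), π(i+1)) is a uniformly random ordered pair of distinct values from {1, …, 138}; by symmetry P[π(i) < π(i+1)] = 1/2.
By linearity: E[X] = 137 · (1/2) = (138 − 1) · (1/2) = 137/2 ≈ 68.50000.

E[X] = 137/2 = 68.50000.


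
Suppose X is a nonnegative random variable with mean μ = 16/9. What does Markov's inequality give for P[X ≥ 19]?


μ = E[X] = 16/9, a = 19.
Markov: P[X ≥ 19] ≤ μ/a = (16/9)/19 = 16/171.
Numerically: ≈ 0.094.
(Since a = 19 > μ = 1.778, the bound 16/171 is < 1 and informative.)

P[X ≥ 19] ≤ 16/171 ≈ 0.094.


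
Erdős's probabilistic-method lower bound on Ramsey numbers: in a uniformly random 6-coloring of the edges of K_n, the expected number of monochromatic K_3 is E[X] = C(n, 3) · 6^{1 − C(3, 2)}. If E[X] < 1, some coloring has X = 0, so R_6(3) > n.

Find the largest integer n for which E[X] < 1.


We need C(n, 3) · 6^{1 − 3} < 1, i.e. C(n, 3) < 6^{3 − 1} = 36.
Check values of n near the boundary:
  n = 5: C(5, 3) = 10; 10 < 36? YES
  n = 6: C(6, 3) = 20; 20 < 36? YES
  n = 7: C(7, 3) = 35; 35 < 36? YES
  n = 8: C(8, 3) = 56; 56 < 36? NO
  n = 9: C(9, 3) = 84; 84 < 36? NO
The largest n with C(n, 3) < 36 is n = 7 (where E[X] = 35/36 ≈ 0.9722222). Hence R_6(3) > 7, i.e. R_6(3) ≥ 8.

Largest n = 7; hence R_6(3) > 7.


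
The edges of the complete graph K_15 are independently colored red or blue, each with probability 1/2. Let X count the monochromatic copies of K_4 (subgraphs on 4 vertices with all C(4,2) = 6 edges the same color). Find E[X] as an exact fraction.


Let X = Σ_S X_S over the C(15, 4) = 1365 subsets S of size 4, where X_S = 1 if the K_4 on S is monochromatic.
For a fixed S, the K_4 on S has C(4, 2) = 6 edges. P[all 6 edges red] = (1/2)^6, and likewise for blue, so P[monochromatic] = 2·(1/2)^6 = 2^{1 − 6} = 1/32.
By linearity of expectation: E[X] = C(15, 4) · 2^{1 − 6} = 1365 · 1/32 = 1365/32.
Numerically: E[X] ≈ 42.656250.

E[X] = C(15,4)·2^(1−C(4,2)) = 1365/32 ≈ 42.656250.


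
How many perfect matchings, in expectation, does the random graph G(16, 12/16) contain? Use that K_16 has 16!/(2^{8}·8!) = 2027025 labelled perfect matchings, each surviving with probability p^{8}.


K_16 has 16!/(2^{8}·8!) = 2027025 labelled perfect matchings.
For each such perfect matching H, let X_H = 1 if all 8 edges of H are present in G. Then P[X_H = 1] = p^{8} = (3/4)^{8} = 6561/65536.
By linearity of expectation: E[X] = Σ_H E[X_H] = 2027025 · p^{8} = 2027025 · 6561/65536 = 13299311025/65536.
Numerically: E[X] ≈ 2.03e+05.

E[X] = 2027025 · (3/4)^{8} = 13299311025/65536 ≈ 2.03e+05.


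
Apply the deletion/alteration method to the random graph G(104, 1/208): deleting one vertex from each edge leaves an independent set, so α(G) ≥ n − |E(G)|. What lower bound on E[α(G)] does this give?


E[|E(G)|] = C(104, 2)·p = 5356 · (1/208) = 103/4.
E[α(G)] ≥ n − E[|E(G)|] = 104 − 103/4 = 313/4.
Numerically: ≈ 78.25000.
(This is only a lower bound; the true E[α(G)] may be larger.)

E[α(G)] ≥ 313/4 ≈ 78.25000.


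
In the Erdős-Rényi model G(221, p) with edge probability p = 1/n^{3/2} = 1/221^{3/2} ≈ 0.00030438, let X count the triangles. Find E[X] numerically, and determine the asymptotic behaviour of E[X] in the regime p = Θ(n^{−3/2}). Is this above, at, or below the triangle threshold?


Number of potential triangles: C(221, 3) = 1774630.
Each occurs with probability p³ ≈ (0.00030438)³ ≈ 2.8199069e-11.
By linearity: E[X] = C(221, 3)·p³ ≈ 1774630 · 2.8199069e-11 ≈ 0.00005.
Since α = 3/2 > 1, p = c/n^{3/2} = o(1/n) is below the triangle threshold p ~ 1/n. Asymptotically E[X] ~ (c³/6)·n^{3(1−α)} = (1³/6)·n^{-1.5} → 0, so by Markov's inequality G has no triangles w.h.p.

E[X] ≈ 0.00005; in regime p = Θ(1/n^{3/2}) E[X] tends to 0 (below the triangle threshold p ~ 1/n).


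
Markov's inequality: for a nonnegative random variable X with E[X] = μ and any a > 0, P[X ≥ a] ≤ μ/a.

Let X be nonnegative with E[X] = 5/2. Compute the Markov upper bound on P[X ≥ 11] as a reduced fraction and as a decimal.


μ = E[X] = 5/2, a = 11.
Markov: P[X ≥ 11] ≤ μ/a = (5/2)/11 = 5/22.
Numerically: ≈ 0.227273.
(Since a = 11 > μ = 2.500000, the bound 5/22 is < 1 and informative.)

P[X ≥ 11] ≤ 5/22 ≈ 0.227273.


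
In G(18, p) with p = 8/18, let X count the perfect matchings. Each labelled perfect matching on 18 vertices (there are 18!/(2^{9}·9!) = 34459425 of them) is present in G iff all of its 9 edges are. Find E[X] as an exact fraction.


K_18 has 18!/(2^{9}·9!) = 34459425 labelled perfect matchings.
For each such perfect matching H, let X_H = 1 if all 9 edges of H are present in G. Then P[X_H = 1] = p^{9} = (4/9)^{9} = 262144/387420489.
Summing the indicators: E[X] = Σ_H E[X_H] = 34459425 · p^{9} = 34459425 · 262144/387420489 = 111522611200/4782969.
Numerically: E[X] ≈ 2.33e+04.

E[X] = 34459425 · (4/9)^{9} = 111522611200/4782969 ≈ 2.33e+04.


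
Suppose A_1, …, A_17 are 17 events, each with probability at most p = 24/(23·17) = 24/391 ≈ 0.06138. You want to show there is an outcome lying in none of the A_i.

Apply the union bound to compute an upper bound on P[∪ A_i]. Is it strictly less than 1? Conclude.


Union bound: P[∪_{i=1}^{17} A_i] ≤ Σ_i P[A_i] ≤ 17·p = 17·(24/391) = 24/23.
Numerically: 24/23 ≈ 1.04348.
Is 24/23 < 1? NO.
Since the bound 24/23 is ≥ 1, the union bound is uninformative here; it does NOT by itself certify existence.

17·p = 24/23 ≈ 1.04348; existence NOT certified by the union bound.


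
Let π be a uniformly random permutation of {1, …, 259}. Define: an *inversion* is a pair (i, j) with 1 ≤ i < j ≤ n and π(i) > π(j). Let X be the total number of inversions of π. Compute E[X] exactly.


Write X = Σ X_I over the C(259, 2) = 33411 pairs i < j, with X_I the indicator of one inversion.
There are 33411 indicators.
For each fixed pair i < j, the values π(i) and π(j) are two distinct elements of {1, …, 259} in uniformly random order; by symmetry P[π(i) > π(j)] = 1/2.
By linearity: E[X] = 33411 · (1/2) = C(259, 2) · (1/2) = 33411/2 = 33411/2 ≈ 16705.500.

E[X] = 33411/2 = 16705.500.


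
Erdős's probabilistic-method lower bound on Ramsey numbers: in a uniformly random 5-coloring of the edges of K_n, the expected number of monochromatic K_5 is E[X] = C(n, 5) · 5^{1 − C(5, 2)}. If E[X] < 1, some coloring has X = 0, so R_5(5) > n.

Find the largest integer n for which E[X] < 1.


We need C(n, 5) · 5^{1 − 10} < 1, i.e. C(n, 5) < 5^{10 − 1} = 1953125.
Check values of n near the boundary:
  n = 48: C(48, 5) = 1712304; 1712304 < 1953125? YES
  n = 49: C(49, 5) = 1906884; 1906884 < 1953125? YES
  n = 50: C(50, 5) = 2118760; 2118760 < 1953125? NO
The largest n with C(n, 5) < 1953125 is n = 49 (where E[X] = 1906884/1953125 ≈ 0.97632). Hence R_5(5) > 49, i.e. R_5(5) ≥ 50.

Largest n = 49; hence R_5(5) > 49.


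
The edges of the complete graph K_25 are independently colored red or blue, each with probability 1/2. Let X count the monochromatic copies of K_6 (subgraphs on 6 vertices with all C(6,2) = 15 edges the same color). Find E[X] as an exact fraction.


Let X = Σ_S X_S over the C(25, 6) = 177100 subsets S of size 6, where X_S = 1 if the K_6 on S is monochromatic.
For a fixed S, the K_6 on S has C(6, 2) = 15 edges. P[all 15 edges red] = (1/2)^15, and likewise for blue, so P[monochromatic] = 2·(1/2)^15 = 2^{1 − 15} = 1/16384.
By linearity: E[X] = C(25, 6) · 2^{1 − 15} = 177100 · 1/16384 = 44275/4096.
Numerically: E[X] ≈ 10.809326.

E[X] = C(25,6)·2^(1−C(6,2)) = 44275/4096 ≈ 10.809326.


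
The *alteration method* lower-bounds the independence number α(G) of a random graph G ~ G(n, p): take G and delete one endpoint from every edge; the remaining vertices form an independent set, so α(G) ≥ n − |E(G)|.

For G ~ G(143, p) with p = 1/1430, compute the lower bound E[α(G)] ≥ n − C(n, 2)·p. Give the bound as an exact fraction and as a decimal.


E[|E(G)|] = C(143, 2)·p = 10153 · (1/1430) = 71/10.
E[α(G)] ≥ n − E[|E(G)|] = 143 − 71/10 = 1359/10.
Numerically: ≈ 135.900000.
(This is only a lower bound; the true E[α(G)] may be larger.)

E[α(G)] ≥ 1359/10 ≈ 135.900000.


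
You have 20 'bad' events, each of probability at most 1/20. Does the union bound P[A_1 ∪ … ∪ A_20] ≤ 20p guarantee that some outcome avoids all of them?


Union bound: P[∪_{i=1}^{20} A_i] ≤ Σ_i P[A_i] ≤ 20·p = 20·(1/20) = 1.
Numerically: 1 ≈ 1.000000.
Is 1 < 1? NO.
Since the bound 1 is ≥ 1, the union bound is uninformative here; it does NOT by itself certify existence.

20·p = 1 ≈ 1.000000; existence NOT certified by the union bound.


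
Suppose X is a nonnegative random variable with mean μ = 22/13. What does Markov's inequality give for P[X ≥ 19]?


μ = E[X] = 22/13, a = 19.
Markov: P[X ≥ 19] ≤ μ/a = (22/13)/19 = 22/247.
Numerically: ≈ 0.089.
(Since a = 19 > μ = 1.692, the bound 22/247 is < 1 and informative.)

P[X ≥ 19] ≤ 22/247 ≈ 0.089.


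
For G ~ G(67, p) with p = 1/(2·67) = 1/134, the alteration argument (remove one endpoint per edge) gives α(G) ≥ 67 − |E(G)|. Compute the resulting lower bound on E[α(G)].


E[|E(G)|] = C(67, 2)·p = 2211 · (1/134) = 33/2.
E[α(G)] ≥ n − E[|E(G)|] = 67 − 33/2 = 101/2.
Numerically: ≈ 50.500000.
(This is only a lower bound; the true E[α(G)] may be larger.)

E[α(G)] ≥ 101/2 ≈ 50.500000.


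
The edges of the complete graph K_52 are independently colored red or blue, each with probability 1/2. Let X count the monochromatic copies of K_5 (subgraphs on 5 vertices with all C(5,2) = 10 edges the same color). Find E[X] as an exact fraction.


Let X = Σ_S X_S over the C(52, 5) = 2598960 subsets S of size 5, where X_S = 1 if the K_5 on S is monochromatic.
For a fixed S, the K_5 on S has C(5, 2) = 10 edges. P[all 10 edges red] = (1/2)^10, and likewise for blue, so P[monochromatic] = 2·(1/2)^10 = 2^{1 − 10} = 1/512.
Summing: E[X] = C(52, 5) · 2^{1 − 10} = 2598960 · 1/512 = 162435/32.
Numerically: E[X] ≈ 5076.0938.

E[X] = C(52,5)·2^(1−C(5,2)) = 162435/32 ≈ 5076.0938.


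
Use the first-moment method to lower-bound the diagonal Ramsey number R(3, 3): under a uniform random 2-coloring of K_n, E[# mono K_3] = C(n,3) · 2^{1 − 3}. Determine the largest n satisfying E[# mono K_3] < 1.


We need C(n, 3) · 2^{1 − 3} < 1, i.e. C(n, 3) < 2^{3 − 1} = 4.
Check values of n near the boundary:
  n = 3: C(3, 3) = 1; 1 < 4? YES
  n = 4: C(4, 3) = 4; 4 < 4? NO
  n = 5: C(5, 3) = 10; 10 < 4? NO
The largest n with C(n, 3) < 4 is n = 3 (where E[X] = 1/4 ≈ 0.25000). Hence R(3, 3) > 3, i.e. R(3, 3) ≥ 4.

Largest n = 3; hence R(3, 3) > 3.


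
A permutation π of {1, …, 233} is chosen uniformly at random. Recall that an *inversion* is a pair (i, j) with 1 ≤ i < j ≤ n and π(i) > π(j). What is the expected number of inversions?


Write X = Σ X_I over the C(233, 2) = 27028 pairs i < j, with X_I the indicator of one inversion.
There are 27028 indicators.
For each fixed pair i < j, the values π(i) and π(j) are two distinct elements of {1, …, 233} in uniformly random order; by symmetry P[π(i) > π(j)] = 1/2.
By linearity: E[X] = 27028 · (1/2) = C(233, 2) · (1/2) = 27028/2 = 13514 ≈ 13514.00000.

E[X] = 13514 = 13514.00000.


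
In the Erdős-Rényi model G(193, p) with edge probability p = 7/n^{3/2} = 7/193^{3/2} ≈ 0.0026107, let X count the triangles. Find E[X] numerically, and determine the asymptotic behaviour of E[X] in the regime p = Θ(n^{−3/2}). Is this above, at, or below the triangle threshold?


Number of potential triangles: C(193, 3) = 1179616.
Each occurs with probability p³ ≈ (0.0026107)³ ≈ 1.7794518e-08.
By linearity: E[X] = C(193, 3)·p³ ≈ 1179616 · 1.7794518e-08 ≈ 0.02099.
Since α = 3/2 > 1, p = c/n^{3/2} = o(1/n) is below the triangle threshold p ~ 1/n. Asymptotically E[X] ~ (c³/6)·n^{3(1−α)} = (7³/6)·n^{-1.5} → 0, so by Markov's inequality G has no triangles w.h.p.

E[X] ≈ 0.02099; in regime p = Θ(1/n^{3/2}) E[X] tends to 0 (below the triangle threshold p ~ 1/n).


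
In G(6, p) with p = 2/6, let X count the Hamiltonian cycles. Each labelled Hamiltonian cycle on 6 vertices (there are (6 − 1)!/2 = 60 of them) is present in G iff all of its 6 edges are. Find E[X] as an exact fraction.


K_6 has (6 − 1)!/2 = 60 labelled Hamiltonian cycles.
For each such Hamiltonian cycle H, let X_H = 1 if all 6 edges of H are present in G. Then P[X_H = 1] = p^{6} = (1/3)^{6} = 1/729.
By linearity of expectation: E[X] = Σ_H E[X_H] = 60 · p^{6} = 60 · 1/729 = 20/243.
Numerically: E[X] ≈ 0.082305.

E[X] = 60 · (1/3)^{6} = 20/243 ≈ 0.082305.


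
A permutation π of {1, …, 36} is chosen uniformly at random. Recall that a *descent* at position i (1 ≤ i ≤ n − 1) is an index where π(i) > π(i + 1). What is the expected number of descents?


Write X = Σ X_I over i = 1, …, 35, with X_I the indicator of one descent.
There are 35 indicators.
For each fixed i, the pair (π(i), π(i+1)) is a uniformly random ordered pair of distinct values from {1, …, 36}; by symmetry P[π(i) > π(i+1)] = 1/2.
By linearity: E[X] = 35 · (1/2) = (36 − 1) · (1/2) = 35/2 ≈ 17.500.

E[X] = 35/2 = 17.500.


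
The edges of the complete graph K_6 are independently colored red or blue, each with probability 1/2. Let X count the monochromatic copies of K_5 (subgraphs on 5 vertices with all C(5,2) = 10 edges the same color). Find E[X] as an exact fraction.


Let X = Σ_S X_S over the C(6, 5) = 6 subsets S of size 5, where X_S = 1 if the K_5 on S is monochromatic.
For a fixed S, the K_5 on S has C(5, 2) = 10 edges. P[all 10 edges red] = (1/2)^10, and likewise for blue, so P[monochromatic] = 2·(1/2)^10 = 2^{1 − 10} = 1/512.
By linearity: E[X] = C(6, 5) · 2^{1 − 10} = 6 · 1/512 = 3/256.
Numerically: E[X] ≈ 0.0117.

E[X] = C(6,5)·2^(1−C(5,2)) = 3/256 ≈ 0.0117.


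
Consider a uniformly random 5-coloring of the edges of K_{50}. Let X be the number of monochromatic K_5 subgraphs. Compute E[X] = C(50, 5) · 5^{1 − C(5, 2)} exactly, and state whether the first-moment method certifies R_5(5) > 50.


E[X] = C(50, 5) · 5^{1 − 10} = 2118760 · 5^{−9} = 2118760/1953125.
As a reduced fraction: E[X] = 423752/390625 ≈ 1.0848051.
Is E[X] < 1? NO.
Since E[X] ≥ 1, the first-moment bound is inconclusive at n = 50; it does NOT by itself certify R_5(5) > 50.

E[X] = 423752/390625 ≈ 1.0848051; E[X] ≥ 1; first-moment method inconclusive here.


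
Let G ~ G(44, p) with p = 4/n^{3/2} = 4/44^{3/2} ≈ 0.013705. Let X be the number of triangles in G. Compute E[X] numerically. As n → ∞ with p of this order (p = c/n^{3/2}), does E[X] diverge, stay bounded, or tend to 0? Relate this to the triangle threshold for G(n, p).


Number of potential triangles: C(44, 3) = 13244.
Each occurs with probability p³ ≈ (0.013705)³ ≈ 2.5742038e-06.
By linearity: E[X] = C(44, 3)·p³ ≈ 13244 · 2.5742038e-06 ≈ 0.03409.
Since α = 3/2 > 1, p = c/n^{3/2} = o(1/n) is below the triangle threshold p ~ 1/n. Asymptotically E[X] ~ (c³/6)·n^{3(1−α)} = (4³/6)·n^{-1.5} → 0, so by Markov's inequality G has no triangles w.h.p.

E[X] ≈ 0.03409; in regime p = Θ(1/n^{3/2}) E[X] tends to 0 (below the triangle threshold p ~ 1/n).


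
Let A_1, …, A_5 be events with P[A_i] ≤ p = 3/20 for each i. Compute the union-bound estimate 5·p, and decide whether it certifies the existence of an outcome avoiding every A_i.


Union bound: P[∪_{i=1}^{5} A_i] ≤ Σ_i P[A_i] ≤ 5·p = 5·(3/20) = 3/4.
Numerically: 3/4 ≈ 0.7500000.
Is 3/4 < 1? YES.
Since P[∪ A_i] ≤ 3/4 < 1, the complement has P[∩ A_i^c] ≥ 1 − 3/4 = 1/4 > 0, so some outcome avoids every A_i.

5·p = 3/4 ≈ 0.7500000; existence CERTIFIED by the union bound.


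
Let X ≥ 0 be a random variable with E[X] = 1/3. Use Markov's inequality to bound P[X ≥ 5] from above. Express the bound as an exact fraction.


μ = E[X] = 1/3, a = 5.
Markov: P[X ≥ 5] ≤ μ/a = (1/3)/5 = 1/15.
Numerically: ≈ 0.066667.
(Since a = 5 > μ = 0.333333, the bound 1/15 is < 1 and informative.)

P[X ≥ 5] ≤ 1/15 ≈ 0.066667.


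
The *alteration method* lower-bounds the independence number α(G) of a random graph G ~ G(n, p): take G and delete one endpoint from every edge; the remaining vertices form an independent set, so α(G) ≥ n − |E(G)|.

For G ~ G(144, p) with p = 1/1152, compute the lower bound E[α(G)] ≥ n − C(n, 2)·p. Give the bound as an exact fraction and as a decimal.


E[|E(G)|] = C(144, 2)·p = 10296 · (1/1152) = 143/16.
E[α(G)] ≥ n − E[|E(G)|] = 144 − 143/16 = 2161/16.
Numerically: ≈ 135.06250.
(This is only a lower bound; the true E[α(G)] may be larger.)

E[α(G)] ≥ 2161/16 ≈ 135.06250.


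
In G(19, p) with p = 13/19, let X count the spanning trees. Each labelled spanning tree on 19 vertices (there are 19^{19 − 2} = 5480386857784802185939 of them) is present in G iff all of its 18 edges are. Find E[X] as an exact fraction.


K_19 has 19^{19 − 2} = 5480386857784802185939 labelled spanning trees.
For each such spanning tree H, let X_H = 1 if all 18 edges of H are present in G. Then P[X_H = 1] = p^{18} = (13/19)^{18} = 112455406951957393129/104127350297911241532841.
Summing the indicators: E[X] = Σ_H E[X_H] = 5480386857784802185939 · p^{18} = 5480386857784802185939 · 112455406951957393129/104127350297911241532841 = 112455406951957393129/19.
Numerically: E[X] ≈ 5.919e+18.

E[X] = 5480386857784802185939 · (13/19)^{18} = 112455406951957393129/19 ≈ 5.919e+18.


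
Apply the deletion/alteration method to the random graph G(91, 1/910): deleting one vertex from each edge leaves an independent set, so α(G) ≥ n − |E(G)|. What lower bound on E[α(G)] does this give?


E[|E(G)|] = C(91, 2)·p = 4095 · (1/910) = 9/2.
E[α(G)] ≥ n − E[|E(G)|] = 91 − 9/2 = 173/2.
Numerically: ≈ 86.500000.
(This is only a lower bound; the true E[α(G)] may be larger.)

E[α(G)] ≥ 173/2 ≈ 86.500000.


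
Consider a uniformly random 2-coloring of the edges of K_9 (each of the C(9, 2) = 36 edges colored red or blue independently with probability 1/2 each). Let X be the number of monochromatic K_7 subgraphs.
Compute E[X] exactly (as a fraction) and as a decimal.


Let X = Σ_S X_S over the C(9, 7) = 36 subsets S of size 7, where X_S = 1 if the K_7 on S is monochromatic.
For a fixed S, the K_7 on S has C(7, 2) = 21 edges. P[all 21 edges red] = (1/2)^21, and likewise for blue, so P[monochromatic] = 2·(1/2)^21 = 2^{1 − 21} = 1/1048576.
Summing: E[X] = C(9, 7) · 2^{1 − 21} = 36 · 1/1048576 = 9/262144.
Numerically: E[X] ≈ 0.0000.

E[X] = C(9,7)·2^(1−C(7,2)) = 9/262144 ≈ 0.0000.


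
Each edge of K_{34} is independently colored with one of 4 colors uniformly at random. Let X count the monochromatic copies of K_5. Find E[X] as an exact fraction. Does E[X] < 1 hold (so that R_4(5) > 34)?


E[X] = C(34, 5) · 4^{1 − 10} = 278256 · 4^{−9} = 278256/262144.
As a reduced fraction: E[X] = 17391/16384 ≈ 1.061462.
Is E[X] < 1? NO.
Since E[X] ≥ 1, the first-moment bound is inconclusive at n = 34; it does NOT by itself certify R_4(5) > 34.

E[X] = 17391/16384 ≈ 1.061462; E[X] ≥ 1; first-moment method inconclusive here.


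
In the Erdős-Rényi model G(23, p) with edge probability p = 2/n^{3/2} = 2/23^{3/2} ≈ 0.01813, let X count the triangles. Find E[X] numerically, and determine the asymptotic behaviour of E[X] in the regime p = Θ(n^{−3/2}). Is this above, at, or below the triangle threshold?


Number of potential triangles: C(23, 3) = 1771.
Each occurs with probability p³ ≈ (0.01813)³ ≈ 5.960940e-06.
By linearity: E[X] = C(23, 3)·p³ ≈ 1771 · 5.960940e-06 ≈ 0.0106.
Since α = 3/2 > 1, p = c/n^{3/2} = o(1/n) is below the triangle threshold p ~ 1/n. Asymptotically E[X] ~ (c³/6)·n^{3(1−α)} = (2³/6)·n^{-1.5} → 0, so by Markov's inequality G has no triangles w.h.p.

E[X] ≈ 0.0106; in regime p = Θ(1/n^{3/2}) E[X] tends to 0 (below the triangle threshold p ~ 1/n).


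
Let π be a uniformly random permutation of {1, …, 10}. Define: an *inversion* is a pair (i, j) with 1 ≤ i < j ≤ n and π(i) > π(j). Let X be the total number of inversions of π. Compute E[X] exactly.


Write X = Σ X_I over the C(10, 2) = 45 pairs i < j, with X_I the indicator of one inversion.
There are 45 indicators.
For each fixed pair i < j, the values π(i) and π(j) are two distinct elements of {1, …, 10} in uniformly random order; by symmetry P[π(i) > π(j)] = 1/2.
By linearity: E[X] = 45 · (1/2) = C(10, 2) · (1/2) = 45/2 = 45/2 ≈ 22.5000.

E[X] = 45/2 = 22.5000.


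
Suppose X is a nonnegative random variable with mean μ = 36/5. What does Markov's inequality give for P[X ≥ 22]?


μ = E[X] = 36/5, a = 22.
Markov: P[X ≥ 22] ≤ μ/a = (36/5)/22 = 18/55.
Numerically: ≈ 0.32727.
(Since a = 22 > μ = 7.20000, the bound 18/55 is < 1 and informative.)

P[X ≥ 22] ≤ 18/55 ≈ 0.32727.


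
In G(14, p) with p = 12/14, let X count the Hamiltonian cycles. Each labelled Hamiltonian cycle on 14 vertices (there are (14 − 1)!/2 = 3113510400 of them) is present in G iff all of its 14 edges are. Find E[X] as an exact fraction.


K_14 has (14 − 1)!/2 = 3113510400 labelled Hamiltonian cycles.
For each such Hamiltonian cycle H, let X_H = 1 if all 14 edges of H are present in G. Then P[X_H = 1] = p^{14} = (6/7)^{14} = 78364164096/678223072849.
By linearity: E[X] = Σ_H E[X_H] = 3113510400 · p^{14} = 3113510400 · 78364164096/678223072849 = 34855377128600371200/96889010407.
Numerically: E[X] ≈ 3.597e+08.

E[X] = 3113510400 · (6/7)^{14} = 34855377128600371200/96889010407 ≈ 3.597e+08.


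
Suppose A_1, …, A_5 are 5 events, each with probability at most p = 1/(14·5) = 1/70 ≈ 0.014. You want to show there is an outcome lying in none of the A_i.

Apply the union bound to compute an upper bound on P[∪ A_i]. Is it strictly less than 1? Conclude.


Union bound: P[∪_{i=1}^{5} A_i] ≤ Σ_i P[A_i] ≤ 5·p = 5·(1/70) = 1/14.
Numerically: 1/14 ≈ 0.071.
Is 1/14 < 1? YES.
Since P[∪ A_i] ≤ 1/14 < 1, the complement has P[∩ A_i^c] ≥ 1 − 1/14 = 13/14 > 0, so some outcome avoids every A_i.

5·p = 1/14 ≈ 0.071; existence CERTIFIED by the union bound.


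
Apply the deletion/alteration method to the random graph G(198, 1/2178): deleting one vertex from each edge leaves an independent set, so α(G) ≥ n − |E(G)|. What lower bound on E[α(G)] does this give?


E[|E(G)|] = C(198, 2)·p = 19503 · (1/2178) = 197/22.
E[α(G)] ≥ n − E[|E(G)|] = 198 − 197/22 = 4159/22.
Numerically: ≈ 189.045455.
(This is only a lower bound; the true E[α(G)] may be larger.)

E[α(G)] ≥ 4159/22 ≈ 189.045455.


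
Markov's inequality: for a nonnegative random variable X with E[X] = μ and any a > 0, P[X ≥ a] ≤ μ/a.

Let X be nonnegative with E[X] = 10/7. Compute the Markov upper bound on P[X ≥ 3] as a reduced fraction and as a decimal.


μ = E[X] = 10/7, a = 3.
Markov: P[X ≥ 3] ≤ μ/a = (10/7)/3 = 10/21.
Numerically: ≈ 0.47619.
(Since a = 3 > μ = 1.42857, the bound 10/21 is < 1 and informative.)

P[X ≥ 3] ≤ 10/21 ≈ 0.47619.


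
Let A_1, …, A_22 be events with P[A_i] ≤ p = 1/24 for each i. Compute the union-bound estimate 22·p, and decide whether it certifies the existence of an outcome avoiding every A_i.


Union bound: P[∪_{i=1}^{22} A_i] ≤ Σ_i P[A_i] ≤ 22·p = 22·(1/24) = 11/12.
Numerically: 11/12 ≈ 0.9166667.
Is 11/12 < 1? YES.
Since P[∪ A_i] ≤ 11/12 < 1, the complement has P[∩ A_i^c] ≥ 1 − 11/12 = 1/12 > 0, so some outcome avoids every A_i.

22·p = 11/12 ≈ 0.9166667; existence CERTIFIED by the union bound.


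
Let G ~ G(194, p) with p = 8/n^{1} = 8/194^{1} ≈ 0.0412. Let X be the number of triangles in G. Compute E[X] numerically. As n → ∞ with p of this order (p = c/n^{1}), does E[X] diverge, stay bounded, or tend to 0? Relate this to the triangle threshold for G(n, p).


Number of potential triangles: C(194, 3) = 1198144.
Each occurs with probability p³ ≈ (0.0412)³ ≈ 7.01237e-05.
By linearity: E[X] = C(194, 3)·p³ ≈ 1198144 · 7.01237e-05 ≈ 84.018.
Here α = 1, so p = 8/n is exactly at the triangle threshold p ~ 1/n. Asymptotically E[X] → c³/6 = 8³/6 = 256/3 ≈ 85.333, a bounded constant. In this regime the triangle count is asymptotically Poisson(c³/6).

E[X] ≈ 84.018; in regime p = Θ(1/n^{1}) E[X] stays bounded (at the triangle threshold p ~ 1/n).


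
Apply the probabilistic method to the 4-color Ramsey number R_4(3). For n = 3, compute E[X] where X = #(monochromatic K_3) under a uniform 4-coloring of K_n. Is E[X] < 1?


E[X] = C(3, 3) · 4^{1 − 3} = 1 · 4^{−2} = 1/16.
As a reduced fraction: E[X] = 1/16 ≈ 0.0625000.
Is E[X] < 1? YES.
Since E[X] < 1, there exists a 4-coloring of K_{3} with no monochromatic K_3; hence R_4(3) > 3.

E[X] = 1/16 ≈ 0.0625000; E[X] < 1, so R_4(3) > 3.


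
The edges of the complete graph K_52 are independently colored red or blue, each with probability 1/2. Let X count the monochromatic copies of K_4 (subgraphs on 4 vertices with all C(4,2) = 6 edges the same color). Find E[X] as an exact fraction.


Let X = Σ_S X_S over the C(52, 4) = 270725 subsets S of size 4, where X_S = 1 if the K_4 on S is monochromatic.
For a fixed S, the K_4 on S has C(4, 2) = 6 edges. P[all 6 edges red] = (1/2)^6, and likewise for blue, so P[monochromatic] = 2·(1/2)^6 = 2^{1 − 6} = 1/32.
By linearity of expectation: E[X] = C(52, 4) · 2^{1 − 6} = 270725 · 1/32 = 270725/32.
Numerically: E[X] ≈ 8460.156.

E[X] = C(52,4)·2^(1−C(4,2)) = 270725/32 ≈ 8460.156.


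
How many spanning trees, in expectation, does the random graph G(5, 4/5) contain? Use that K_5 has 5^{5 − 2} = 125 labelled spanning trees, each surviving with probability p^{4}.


K_5 has 5^{5 − 2} = 125 labelled spanning trees.
For each such spanning tree H, let X_H = 1 if all 4 edges of H are present in G. Then P[X_H = 1] = p^{4} = (4/5)^{4} = 256/625.
By linearity of expectation: E[X] = Σ_H E[X_H] = 125 · p^{4} = 125 · 256/625 = 256/5.
Numerically: E[X] ≈ 51.2.

E[X] = 125 · (4/5)^{4} = 256/5 ≈ 51.2.


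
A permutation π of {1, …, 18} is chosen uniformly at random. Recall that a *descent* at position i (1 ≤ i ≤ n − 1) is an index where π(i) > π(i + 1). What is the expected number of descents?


Write X = Σ X_I over i = 1, …, 17, with X_I the indicator of one descent.
There are 17 indicators.
For each fixed i, the pair (π(i), π(i+1)) is a uniformly random ordered pair of distinct values from {1, …, 18}; by symmetry P[π(i) > π(i+1)] = 1/2.
By linearity: E[X] = 17 · (1/2) = (18 − 1) · (1/2) = 17/2 ≈ 8.50000.

E[X] = 17/2 = 8.50000.


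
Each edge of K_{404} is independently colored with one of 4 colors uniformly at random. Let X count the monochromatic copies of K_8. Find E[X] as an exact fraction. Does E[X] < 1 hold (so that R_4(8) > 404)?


E[X] = C(404, 8) · 4^{1 − 28} = 16415071523485570 · 4^{−27} = 16415071523485570/18014398509481984.
As a reduced fraction: E[X] = 8207535761742785/9007199254740992 ≈ 0.9112195.
Is E[X] < 1? YES.
Since E[X] < 1, there exists a 4-coloring of K_{404} with no monochromatic K_8; hence R_4(8) > 404.

E[X] = 8207535761742785/9007199254740992 ≈ 0.9112195; E[X] < 1, so R_4(8) > 404.


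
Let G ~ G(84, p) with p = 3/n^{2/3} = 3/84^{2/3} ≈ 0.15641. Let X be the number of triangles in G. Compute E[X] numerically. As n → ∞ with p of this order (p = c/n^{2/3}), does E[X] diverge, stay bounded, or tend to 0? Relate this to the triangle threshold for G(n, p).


Number of potential triangles: C(84, 3) = 95284.
Each occurs with probability p³ ≈ (0.15641)³ ≈ 3.8265306e-03.
By linearity: E[X] = C(84, 3)·p³ ≈ 95284 · 3.8265306e-03 ≈ 364.60714.
Since α = 2/3 < 1, p = c/n^{2/3} ≫ 1/n is above the triangle threshold p ~ 1/n. Asymptotically E[X] ~ (c³/6)·n^{3(1−α)} = (3³/6)·n^{1} → ∞; triangles are abundant w.h.p.

E[X] ≈ 364.60714; in regime p = Θ(1/n^{2/3}) E[X] diverges (above the triangle threshold p ~ 1/n).


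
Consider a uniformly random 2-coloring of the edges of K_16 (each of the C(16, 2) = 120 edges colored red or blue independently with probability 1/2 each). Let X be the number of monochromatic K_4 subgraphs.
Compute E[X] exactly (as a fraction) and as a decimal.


Let X = Σ_S X_S over the C(16, 4) = 1820 subsets S of size 4, where X_S = 1 if the K_4 on S is monochromatic.
For a fixed S, the K_4 on S has C(4, 2) = 6 edges. P[all 6 edges red] = (1/2)^6, and likewise for blue, so P[monochromatic] = 2·(1/2)^6 = 2^{1 − 6} = 1/32.
Summing: E[X] = C(16, 4) · 2^{1 − 6} = 1820 · 1/32 = 455/8.
Numerically: E[X] ≈ 56.87500.

E[X] = C(16,4)·2^(1−C(4,2)) = 455/8 ≈ 56.87500.


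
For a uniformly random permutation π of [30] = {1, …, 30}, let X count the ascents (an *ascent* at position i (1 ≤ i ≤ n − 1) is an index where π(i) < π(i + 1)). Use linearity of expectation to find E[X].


Write X = Σ X_I over i = 1, …, 29, with X_I the indicator of one ascent.
There are 29 indicators.
For each fixed i, the pair (π(i), π(i+1)) is a uniformly random ordered pair of distinct values from {1, …, 30}; by symmetry P[π(i) < π(i+1)] = 1/2.
By linearity: E[X] = 29 · (1/2) = (30 − 1) · (1/2) = 29/2 ≈ 14.500000.

E[X] = 29/2 = 14.500000.


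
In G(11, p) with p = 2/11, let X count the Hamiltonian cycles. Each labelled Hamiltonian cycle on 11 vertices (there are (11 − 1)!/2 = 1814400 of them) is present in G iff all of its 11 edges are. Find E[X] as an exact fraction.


K_11 has (11 − 1)!/2 = 1814400 labelled Hamiltonian cycles.
For each such Hamiltonian cycle H, let X_H = 1 if all 11 edges of H are present in G. Then P[X_H = 1] = p^{11} = (2/11)^{11} = 2048/285311670611.
By linearity of expectation: E[X] = Σ_H E[X_H] = 1814400 · p^{11} = 1814400 · 2048/285311670611 = 3715891200/285311670611.
Numerically: E[X] ≈ 0.013024.

E[X] = 1814400 · (2/11)^{11} = 3715891200/285311670611 ≈ 0.013024.


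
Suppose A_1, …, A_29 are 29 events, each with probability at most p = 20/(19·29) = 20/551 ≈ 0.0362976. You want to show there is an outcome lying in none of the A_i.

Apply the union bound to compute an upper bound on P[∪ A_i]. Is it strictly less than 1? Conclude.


Union bound: P[∪_{i=1}^{29} A_i] ≤ Σ_i P[A_i] ≤ 29·p = 29·(20/551) = 20/19.
Numerically: 20/19 ≈ 1.0526316.
Is 20/19 < 1? NO.
Since the bound 20/19 is ≥ 1, the union bound is uninformative here; it does NOT by itself certify existence.

29·p = 20/19 ≈ 1.0526316; existence NOT certified by the union bound.


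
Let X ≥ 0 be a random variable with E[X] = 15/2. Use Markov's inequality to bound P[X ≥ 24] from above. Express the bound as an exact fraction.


μ = E[X] = 15/2, a = 24.
Markov: P[X ≥ 24] ≤ μ/a = (15/2)/24 = 5/16.
Numerically: ≈ 0.31250.
(Since a = 24 > μ = 7.50000, the bound 5/16 is < 1 and informative.)

P[X ≥ 24] ≤ 5/16 ≈ 0.31250.


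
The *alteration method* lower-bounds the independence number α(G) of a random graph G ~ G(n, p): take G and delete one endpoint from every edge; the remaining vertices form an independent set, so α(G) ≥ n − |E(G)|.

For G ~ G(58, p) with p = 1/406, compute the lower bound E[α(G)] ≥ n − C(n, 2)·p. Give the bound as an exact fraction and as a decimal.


E[|E(G)|] = C(58, 2)·p = 1653 · (1/406) = 57/14.
E[α(G)] ≥ n − E[|E(G)|] = 58 − 57/14 = 755/14.
Numerically: ≈ 53.929.
(This is only a lower bound; the true E[α(G)] may be larger.)

E[α(G)] ≥ 755/14 ≈ 53.929.


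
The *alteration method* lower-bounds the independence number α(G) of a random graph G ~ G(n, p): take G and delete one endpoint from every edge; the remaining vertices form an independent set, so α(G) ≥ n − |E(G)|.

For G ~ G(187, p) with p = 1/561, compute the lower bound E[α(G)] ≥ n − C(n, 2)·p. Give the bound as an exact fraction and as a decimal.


E[|E(G)|] = C(187, 2)·p = 17391 · (1/561) = 31.
E[α(G)] ≥ n − E[|E(G)|] = 187 − 31 = 156.
Numerically: ≈ 156.000000.
(This is only a lower bound; the true E[α(G)] may be larger.)

E[α(G)] ≥ 156 ≈ 156.000000.


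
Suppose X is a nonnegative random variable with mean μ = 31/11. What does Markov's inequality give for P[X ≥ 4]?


μ = E[X] = 31/11, a = 4.
Markov: P[X ≥ 4] ≤ μ/a = (31/11)/4 = 31/44.
Numerically: ≈ 0.704545.
(Since a = 4 > μ = 2.818182, the bound 31/44 is < 1 and informative.)

P[X ≥ 4] ≤ 31/44 ≈ 0.704545.


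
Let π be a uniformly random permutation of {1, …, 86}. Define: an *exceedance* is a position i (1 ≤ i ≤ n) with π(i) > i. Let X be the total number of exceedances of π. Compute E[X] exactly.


Write X = Σ_{i=1}^{86} X_i, where X_i = 1_{π(i) > i}.
For each fixed i, π(i) is uniform over {1, …, 86} (marginal of a uniform permutation), so P[π(i) > i] = (n − i)/n. Summing: Σ_{i=1}^{86} (n − i)/n = (0 + 1 + … + 85)/86 = 86(86 − 1)/(2·86) = (86 − 1)/2.
Hence E[X] = Σ_{i=1}^{86} (86 − i)/86 = 85/2 ≈ 42.50000.

E[X] = 85/2 = 42.50000.


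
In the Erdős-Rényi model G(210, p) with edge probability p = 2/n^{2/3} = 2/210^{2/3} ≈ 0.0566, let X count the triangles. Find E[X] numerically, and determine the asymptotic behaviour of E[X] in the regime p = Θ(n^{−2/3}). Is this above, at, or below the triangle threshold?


Number of potential triangles: C(210, 3) = 1521520.
Each occurs with probability p³ ≈ (0.0566)³ ≈ 1.81406e-04.
By linearity: E[X] = C(210, 3)·p³ ≈ 1521520 · 1.81406e-04 ≈ 276.013.
Since α = 2/3 < 1, p = c/n^{2/3} ≫ 1/n is above the triangle threshold p ~ 1/n. Asymptotically E[X] ~ (c³/6)·n^{3(1−α)} = (2³/6)·n^{1} → ∞; triangles are abundant w.h.p.

E[X] ≈ 276.013; in regime p = Θ(1/n^{2/3}) E[X] diverges (above the triangle threshold p ~ 1/n).
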